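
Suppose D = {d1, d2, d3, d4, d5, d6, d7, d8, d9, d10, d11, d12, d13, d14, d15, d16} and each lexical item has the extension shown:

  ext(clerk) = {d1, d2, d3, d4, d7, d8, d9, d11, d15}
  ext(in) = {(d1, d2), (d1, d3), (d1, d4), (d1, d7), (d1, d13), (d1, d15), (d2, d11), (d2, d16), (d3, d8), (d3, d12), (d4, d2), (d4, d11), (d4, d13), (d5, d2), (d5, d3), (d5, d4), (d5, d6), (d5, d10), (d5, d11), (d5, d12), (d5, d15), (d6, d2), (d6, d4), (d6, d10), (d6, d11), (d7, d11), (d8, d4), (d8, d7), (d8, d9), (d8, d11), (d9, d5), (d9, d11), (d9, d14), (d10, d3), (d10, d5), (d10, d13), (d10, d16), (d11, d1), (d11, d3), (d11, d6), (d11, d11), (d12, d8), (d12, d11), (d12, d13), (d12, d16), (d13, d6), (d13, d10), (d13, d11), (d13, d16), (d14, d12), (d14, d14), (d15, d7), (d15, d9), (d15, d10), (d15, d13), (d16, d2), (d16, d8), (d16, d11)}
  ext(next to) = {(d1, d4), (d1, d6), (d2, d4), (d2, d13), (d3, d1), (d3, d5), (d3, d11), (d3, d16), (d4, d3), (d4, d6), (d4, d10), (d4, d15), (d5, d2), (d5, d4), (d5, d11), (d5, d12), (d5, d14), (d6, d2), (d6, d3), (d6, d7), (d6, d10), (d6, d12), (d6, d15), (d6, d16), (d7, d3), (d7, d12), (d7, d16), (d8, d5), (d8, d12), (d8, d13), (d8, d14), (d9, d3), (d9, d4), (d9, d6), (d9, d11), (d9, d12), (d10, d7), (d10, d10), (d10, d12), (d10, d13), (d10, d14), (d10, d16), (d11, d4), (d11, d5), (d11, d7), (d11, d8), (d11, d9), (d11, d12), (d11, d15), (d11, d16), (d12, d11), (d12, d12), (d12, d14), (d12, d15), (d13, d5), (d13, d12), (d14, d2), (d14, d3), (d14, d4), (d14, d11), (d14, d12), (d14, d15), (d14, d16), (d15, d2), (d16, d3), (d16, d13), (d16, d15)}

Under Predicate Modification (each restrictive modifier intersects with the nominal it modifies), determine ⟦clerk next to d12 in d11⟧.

⟦next to d12⟧ = {x : ⟨x, d12⟩ ∈ ⟦next to⟧} = {d5, d6, d7, d8, d9, d10, d11, d12, d13, d14}
⟦in d11⟧ = {x : ⟨x, d11⟩ ∈ ⟦in⟧} = {d2, d4, d5, d6, d7, d8, d9, d11, d12, d13, d16}
⟦clerk⟧ = {d1, d2, d3, d4, d7, d8, d9, d11, d15}
… ∩ ⟦next to d12⟧ = {d1, d2, d3, d4, d7, d8, d9, d11, d15} ∩ {d5, d6, d7, d8, d9, d10, d11, d12, d13, d14} = {d7, d8, d9, d11}
… ∩ ⟦in d11⟧ = {d7, d8, d9, d11} ∩ {d2, d4, d5, d6, d7, d8, d9, d11, d12, d13, d16} = {d7, d8, d9, d11}
So ⟦clerk next to d12 in d11⟧ = {d7, d8, d9, d11}.

{d7, d8, d9, d11}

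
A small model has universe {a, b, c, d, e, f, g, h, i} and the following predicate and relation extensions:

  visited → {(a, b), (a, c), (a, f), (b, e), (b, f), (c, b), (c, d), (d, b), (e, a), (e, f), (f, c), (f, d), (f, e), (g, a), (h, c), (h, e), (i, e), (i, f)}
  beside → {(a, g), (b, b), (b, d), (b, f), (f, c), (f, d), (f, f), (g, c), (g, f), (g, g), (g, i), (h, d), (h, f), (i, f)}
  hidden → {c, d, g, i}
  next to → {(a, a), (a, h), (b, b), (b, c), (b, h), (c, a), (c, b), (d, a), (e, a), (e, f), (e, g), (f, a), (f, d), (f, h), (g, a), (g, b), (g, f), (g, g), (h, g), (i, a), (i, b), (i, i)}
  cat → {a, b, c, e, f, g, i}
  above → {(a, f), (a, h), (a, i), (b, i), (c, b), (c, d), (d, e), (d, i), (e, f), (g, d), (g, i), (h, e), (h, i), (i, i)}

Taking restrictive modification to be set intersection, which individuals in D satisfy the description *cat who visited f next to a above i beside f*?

⟦who visited f⟧ = {x : ⟨x, f⟩ ∈ ⟦visited⟧} = {a, b, e, i}
⟦next to a⟧ = {x : ⟨x, a⟩ ∈ ⟦next to⟧} = {a, c, d, e, f, g, i}
⟦above i⟧ = {x : ⟨x, i⟩ ∈ ⟦above⟧} = {a, b, d, g, h, i}
⟦beside f⟧ = {x : ⟨x, f⟩ ∈ ⟦beside⟧} = {b, f, g, h, i}
⟦cat⟧ = {a, b, c, e, f, g, i}
… ∩ ⟦who visited f⟧ = {a, b, c, e, f, g, i} ∩ {a, b, e, i} = {a, b, e, i}
… ∩ ⟦next to a⟧ = {a, b, e, i} ∩ {a, c, d, e, f, g, i} = {a, e, i}
… ∩ ⟦above i⟧ = {a, e, i} ∩ {a, b, d, g, h, i} = {a, i}
… ∩ ⟦beside f⟧ = {a, i} ∩ {b, f, g, h, i} = {i}
So ⟦cat who visited f next to a above i beside f⟧ = {i}.

{i}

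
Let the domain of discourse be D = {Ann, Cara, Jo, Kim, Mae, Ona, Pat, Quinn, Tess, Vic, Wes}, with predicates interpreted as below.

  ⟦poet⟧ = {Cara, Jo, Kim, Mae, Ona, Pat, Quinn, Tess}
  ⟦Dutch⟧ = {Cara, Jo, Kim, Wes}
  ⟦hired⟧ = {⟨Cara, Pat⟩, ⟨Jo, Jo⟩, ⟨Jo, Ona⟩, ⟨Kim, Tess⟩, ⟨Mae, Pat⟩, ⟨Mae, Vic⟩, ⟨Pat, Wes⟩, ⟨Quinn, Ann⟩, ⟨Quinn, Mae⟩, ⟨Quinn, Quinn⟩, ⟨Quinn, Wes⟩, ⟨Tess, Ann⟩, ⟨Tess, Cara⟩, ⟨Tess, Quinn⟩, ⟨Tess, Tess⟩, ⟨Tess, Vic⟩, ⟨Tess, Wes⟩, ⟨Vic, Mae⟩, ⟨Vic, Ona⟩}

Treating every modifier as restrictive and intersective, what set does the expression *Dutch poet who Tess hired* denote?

{Cara}

⟦who Tess hired⟧ = {x : ⟨Tess, x⟩ ∈ ⟦hired⟧} = {Ann, Cara, Quinn, Tess, Vic, Wes}
⟦poet⟧ = {Cara, Jo, Kim, Mae, Ona, Pat, Quinn, Tess}
… ∩ ⟦who Tess hired⟧ = {Cara, Jo, Kim, Mae, Ona, Pat, Quinn, Tess} ∩ {Ann, Cara, Quinn, Tess, Vic, Wes} = {Cara, Quinn, Tess}
… ∩ ⟦Dutch⟧ = {Cara, Quinn, Tess} ∩ {Cara, Jo, Kim, Wes} = {Cara}
So ⟦Dutch poet who Tess hired⟧ = {Cara}.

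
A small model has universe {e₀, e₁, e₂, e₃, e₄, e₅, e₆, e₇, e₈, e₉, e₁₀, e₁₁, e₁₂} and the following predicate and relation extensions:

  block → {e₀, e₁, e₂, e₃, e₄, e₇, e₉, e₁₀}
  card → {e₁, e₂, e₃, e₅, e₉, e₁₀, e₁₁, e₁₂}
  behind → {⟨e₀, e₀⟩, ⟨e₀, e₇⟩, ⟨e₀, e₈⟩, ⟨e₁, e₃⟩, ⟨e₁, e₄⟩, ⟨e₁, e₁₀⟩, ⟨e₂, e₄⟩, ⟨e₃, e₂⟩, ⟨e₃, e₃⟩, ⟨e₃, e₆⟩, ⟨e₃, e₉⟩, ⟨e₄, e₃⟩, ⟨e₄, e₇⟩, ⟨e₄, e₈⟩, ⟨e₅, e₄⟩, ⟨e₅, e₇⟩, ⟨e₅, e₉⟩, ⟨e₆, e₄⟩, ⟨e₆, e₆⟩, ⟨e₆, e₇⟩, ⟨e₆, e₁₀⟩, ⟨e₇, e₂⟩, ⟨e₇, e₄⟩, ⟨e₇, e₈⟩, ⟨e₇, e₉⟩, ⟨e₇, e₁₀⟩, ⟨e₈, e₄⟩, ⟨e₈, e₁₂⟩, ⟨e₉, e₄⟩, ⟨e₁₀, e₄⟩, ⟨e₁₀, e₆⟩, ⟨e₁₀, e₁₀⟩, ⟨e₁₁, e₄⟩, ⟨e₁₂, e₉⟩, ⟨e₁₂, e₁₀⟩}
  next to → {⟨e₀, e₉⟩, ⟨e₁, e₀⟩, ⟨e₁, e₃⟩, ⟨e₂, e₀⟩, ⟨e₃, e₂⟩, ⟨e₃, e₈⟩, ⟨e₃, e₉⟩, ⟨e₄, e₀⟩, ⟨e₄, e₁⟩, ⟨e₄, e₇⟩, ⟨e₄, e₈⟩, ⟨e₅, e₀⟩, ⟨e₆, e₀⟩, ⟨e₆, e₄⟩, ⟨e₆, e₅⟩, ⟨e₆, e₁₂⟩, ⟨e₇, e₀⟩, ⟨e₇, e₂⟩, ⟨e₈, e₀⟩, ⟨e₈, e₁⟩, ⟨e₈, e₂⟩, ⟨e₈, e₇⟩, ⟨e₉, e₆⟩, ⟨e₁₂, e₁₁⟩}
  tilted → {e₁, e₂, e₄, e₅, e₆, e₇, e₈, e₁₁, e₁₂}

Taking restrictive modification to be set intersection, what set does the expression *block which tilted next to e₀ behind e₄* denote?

{e₁, e₂, e₇}

⟦which tilted⟧ = ⟦tilted⟧ = {e₁, e₂, e₄, e₅, e₆, e₇, e₈, e₁₁, e₁₂}
⟦next to e₀⟧ = {x : ⟨x, e₀⟩ ∈ ⟦next to⟧} = {e₁, e₂, e₄, e₅, e₆, e₇, e₈}
⟦behind e₄⟧ = {x : ⟨x, e₄⟩ ∈ ⟦behind⟧} = {e₁, e₂, e₅, e₆, e₇, e₈, e₉, e₁₀, e₁₁}
⟦block⟧ = {e₀, e₁, e₂, e₃, e₄, e₇, e₉, e₁₀}
… ∩ ⟦which tilted⟧ = {e₀, e₁, e₂, e₃, e₄, e₇, e₉, e₁₀} ∩ {e₁, e₂, e₄, e₅, e₆, e₇, e₈, e₁₁, e₁₂} = {e₁, e₂, e₄, e₇}
… ∩ ⟦next to e₀⟧ = {e₁, e₂, e₄, e₇} ∩ {e₁, e₂, e₄, e₅, e₆, e₇, e₈} = {e₁, e₂, e₄, e₇}
… ∩ ⟦behind e₄⟧ = {e₁, e₂, e₄, e₇} ∩ {e₁, e₂, e₅, e₆, e₇, e₈, e₉, e₁₀, e₁₁} = {e₁, e₂, e₇}
So ⟦block which tilted next to e₀ behind e₄⟧ = {e₁, e₂, e₇}.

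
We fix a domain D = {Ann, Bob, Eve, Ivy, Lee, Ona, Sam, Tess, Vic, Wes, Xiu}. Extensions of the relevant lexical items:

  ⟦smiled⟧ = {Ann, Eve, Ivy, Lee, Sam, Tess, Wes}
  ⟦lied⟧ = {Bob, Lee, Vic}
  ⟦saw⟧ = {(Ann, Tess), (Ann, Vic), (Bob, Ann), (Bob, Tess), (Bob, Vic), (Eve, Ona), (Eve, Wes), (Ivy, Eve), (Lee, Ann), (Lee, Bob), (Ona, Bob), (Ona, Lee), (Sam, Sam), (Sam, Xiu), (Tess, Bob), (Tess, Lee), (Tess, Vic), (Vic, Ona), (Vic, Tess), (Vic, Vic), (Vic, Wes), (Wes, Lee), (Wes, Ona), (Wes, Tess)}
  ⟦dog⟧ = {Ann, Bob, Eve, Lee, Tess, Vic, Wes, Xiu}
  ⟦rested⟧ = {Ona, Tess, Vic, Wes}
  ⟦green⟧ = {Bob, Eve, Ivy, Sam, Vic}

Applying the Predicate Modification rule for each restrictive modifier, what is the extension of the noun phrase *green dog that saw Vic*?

⟦that saw Vic⟧ = {x : ⟨x, Vic⟩ ∈ ⟦saw⟧} = {Ann, Bob, Tess, Vic}
⟦dog⟧ = {Ann, Bob, Eve, Lee, Tess, Vic, Wes, Xiu}
… ∩ ⟦that saw Vic⟧ = {Ann, Bob, Eve, Lee, Tess, Vic, Wes, Xiu} ∩ {Ann, Bob, Tess, Vic} = {Ann, Bob, Tess, Vic}
… ∩ ⟦green⟧ = {Ann, Bob, Tess, Vic} ∩ {Bob, Eve, Ivy, Sam, Vic} = {Bob, Vic}
So ⟦green dog that saw Vic⟧ = {Bob, Vic}.

{Bob, Vic}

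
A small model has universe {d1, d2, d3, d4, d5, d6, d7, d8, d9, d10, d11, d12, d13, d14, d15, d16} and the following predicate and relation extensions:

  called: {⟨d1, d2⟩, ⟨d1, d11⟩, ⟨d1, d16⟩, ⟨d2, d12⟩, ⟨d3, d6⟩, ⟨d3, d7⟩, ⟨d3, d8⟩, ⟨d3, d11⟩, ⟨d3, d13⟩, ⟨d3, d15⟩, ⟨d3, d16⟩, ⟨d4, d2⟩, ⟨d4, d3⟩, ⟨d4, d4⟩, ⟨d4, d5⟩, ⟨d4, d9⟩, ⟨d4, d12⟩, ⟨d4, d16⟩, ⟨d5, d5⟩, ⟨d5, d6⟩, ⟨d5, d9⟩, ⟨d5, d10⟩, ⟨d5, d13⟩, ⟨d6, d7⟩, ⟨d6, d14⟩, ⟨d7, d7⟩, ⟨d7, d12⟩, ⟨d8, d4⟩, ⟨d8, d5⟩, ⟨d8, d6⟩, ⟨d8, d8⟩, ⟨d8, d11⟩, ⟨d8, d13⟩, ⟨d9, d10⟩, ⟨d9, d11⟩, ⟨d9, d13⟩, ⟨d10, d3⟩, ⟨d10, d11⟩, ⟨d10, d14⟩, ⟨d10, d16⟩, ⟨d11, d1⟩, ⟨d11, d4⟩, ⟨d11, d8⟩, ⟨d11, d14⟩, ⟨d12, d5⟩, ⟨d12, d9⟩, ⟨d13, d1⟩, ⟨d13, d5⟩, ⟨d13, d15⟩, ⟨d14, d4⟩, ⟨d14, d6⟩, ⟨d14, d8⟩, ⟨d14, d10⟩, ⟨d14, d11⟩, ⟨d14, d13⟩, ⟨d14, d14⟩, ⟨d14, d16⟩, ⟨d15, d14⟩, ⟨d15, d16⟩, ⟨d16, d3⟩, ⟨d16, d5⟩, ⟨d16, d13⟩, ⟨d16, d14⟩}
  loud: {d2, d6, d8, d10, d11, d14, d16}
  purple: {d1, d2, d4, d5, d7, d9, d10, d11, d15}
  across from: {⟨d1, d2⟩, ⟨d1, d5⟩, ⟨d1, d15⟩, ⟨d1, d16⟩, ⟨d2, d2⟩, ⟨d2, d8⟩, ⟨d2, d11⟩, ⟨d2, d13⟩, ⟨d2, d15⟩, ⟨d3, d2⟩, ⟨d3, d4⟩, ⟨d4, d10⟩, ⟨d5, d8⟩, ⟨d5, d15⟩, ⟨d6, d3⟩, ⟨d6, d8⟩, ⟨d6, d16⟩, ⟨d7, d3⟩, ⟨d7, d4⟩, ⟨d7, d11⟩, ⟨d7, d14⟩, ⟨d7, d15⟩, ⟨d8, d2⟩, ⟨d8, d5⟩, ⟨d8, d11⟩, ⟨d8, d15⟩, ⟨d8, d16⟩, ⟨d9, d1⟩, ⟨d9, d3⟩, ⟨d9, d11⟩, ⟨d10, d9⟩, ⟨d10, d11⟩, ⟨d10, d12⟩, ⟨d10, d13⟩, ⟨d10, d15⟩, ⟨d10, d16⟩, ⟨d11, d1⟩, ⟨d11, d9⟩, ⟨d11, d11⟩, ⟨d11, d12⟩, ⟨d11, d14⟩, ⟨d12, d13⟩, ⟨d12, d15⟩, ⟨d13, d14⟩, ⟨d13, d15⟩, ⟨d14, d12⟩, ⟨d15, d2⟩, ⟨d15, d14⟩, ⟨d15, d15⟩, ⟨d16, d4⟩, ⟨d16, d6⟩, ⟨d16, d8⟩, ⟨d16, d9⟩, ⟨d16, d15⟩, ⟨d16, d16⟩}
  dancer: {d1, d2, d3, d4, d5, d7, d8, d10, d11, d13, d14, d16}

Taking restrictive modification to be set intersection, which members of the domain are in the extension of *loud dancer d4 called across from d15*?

⟦d4 called⟧ = {x : ⟨d4, x⟩ ∈ ⟦called⟧} = {d2, d3, d4, d5, d9, d12, d16}
⟦across from d15⟧ = {x : ⟨x, d15⟩ ∈ ⟦across from⟧} = {d1, d2, d5, d7, d8, d10, d12, d13, d15, d16}
⟦dancer⟧ = {d1, d2, d3, d4, d5, d7, d8, d10, d11, d13, d14, d16}
… ∩ ⟦d4 called⟧ = {d1, d2, d3, d4, d5, d7, d8, d10, d11, d13, d14, d16} ∩ {d2, d3, d4, d5, d9, d12, d16} = {d2, d3, d4, d5, d16}
… ∩ ⟦across from d15⟧ = {d2, d3, d4, d5, d16} ∩ {d1, d2, d5, d7, d8, d10, d12, d13, d15, d16} = {d2, d5, d16}
… ∩ ⟦loud⟧ = {d2, d5, d16} ∩ {d2, d6, d8, d10, d11, d14, d16} = {d2, d16}
So ⟦loud dancer d4 called across from d15⟧ = {d2, d16}.

{d2, d16}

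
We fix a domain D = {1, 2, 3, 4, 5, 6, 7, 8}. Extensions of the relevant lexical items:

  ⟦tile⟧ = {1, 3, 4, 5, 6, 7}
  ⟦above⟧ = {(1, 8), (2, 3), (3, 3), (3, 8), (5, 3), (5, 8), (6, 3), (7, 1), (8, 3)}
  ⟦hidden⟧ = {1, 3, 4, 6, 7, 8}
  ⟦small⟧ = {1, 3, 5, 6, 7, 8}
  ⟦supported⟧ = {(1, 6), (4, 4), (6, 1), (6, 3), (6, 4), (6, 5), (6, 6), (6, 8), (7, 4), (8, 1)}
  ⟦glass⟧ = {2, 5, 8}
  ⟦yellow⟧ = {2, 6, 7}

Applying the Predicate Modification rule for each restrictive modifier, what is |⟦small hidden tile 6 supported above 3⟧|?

2

⟦6 supported⟧ = {x : ⟨6, x⟩ ∈ ⟦supported⟧} = {1, 3, 4, 5, 6, 8}
⟦above 3⟧ = {x : ⟨x, 3⟩ ∈ ⟦above⟧} = {2, 3, 5, 6, 8}
⟦tile⟧ = {1, 3, 4, 5, 6, 7}
… ∩ ⟦6 supported⟧ = {1, 3, 4, 5, 6, 7} ∩ {1, 3, 4, 5, 6, 8} = {1, 3, 4, 5, 6}
… ∩ ⟦above 3⟧ = {1, 3, 4, 5, 6} ∩ {2, 3, 5, 6, 8} = {3, 5, 6}
… ∩ ⟦small⟧ = {3, 5, 6} ∩ {1, 3, 5, 6, 7, 8} = {3, 5, 6}
… ∩ ⟦hidden⟧ = {3, 5, 6} ∩ {1, 3, 4, 6, 7, 8} = {3, 6}
⟦small hidden tile 6 supported above 3⟧ = {3, 6}, so the cardinality is 2.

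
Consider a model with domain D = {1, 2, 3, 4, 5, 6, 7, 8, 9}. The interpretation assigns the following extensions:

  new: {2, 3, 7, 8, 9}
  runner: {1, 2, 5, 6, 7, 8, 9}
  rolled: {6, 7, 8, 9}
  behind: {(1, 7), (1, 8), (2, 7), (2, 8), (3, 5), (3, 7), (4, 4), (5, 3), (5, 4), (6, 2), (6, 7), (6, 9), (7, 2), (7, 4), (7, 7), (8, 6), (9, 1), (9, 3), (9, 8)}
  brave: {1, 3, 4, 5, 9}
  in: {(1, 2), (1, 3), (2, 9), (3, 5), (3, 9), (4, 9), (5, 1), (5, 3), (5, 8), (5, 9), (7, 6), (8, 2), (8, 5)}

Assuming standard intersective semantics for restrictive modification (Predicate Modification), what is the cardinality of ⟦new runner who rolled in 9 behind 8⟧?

0

⟦who rolled⟧ = ⟦rolled⟧ = {6, 7, 8, 9}
⟦in 9⟧ = {x : ⟨x, 9⟩ ∈ ⟦in⟧} = {2, 3, 4, 5}
⟦behind 8⟧ = {x : ⟨x, 8⟩ ∈ ⟦behind⟧} = {1, 2, 9}
⟦runner⟧ = {1, 2, 5, 6, 7, 8, 9}
… ∩ ⟦who rolled⟧ = {1, 2, 5, 6, 7, 8, 9} ∩ {6, 7, 8, 9} = {6, 7, 8, 9}
… ∩ ⟦in 9⟧ = {6, 7, 8, 9} ∩ {2, 3, 4, 5} = ∅
… ∩ ⟦behind 8⟧ = ∅ ∩ {1, 2, 9} = ∅
… ∩ ⟦new⟧ = ∅ ∩ {2, 3, 7, 8, 9} = ∅
⟦new runner who rolled in 9 behind 8⟧ = ∅, so the cardinality is 0.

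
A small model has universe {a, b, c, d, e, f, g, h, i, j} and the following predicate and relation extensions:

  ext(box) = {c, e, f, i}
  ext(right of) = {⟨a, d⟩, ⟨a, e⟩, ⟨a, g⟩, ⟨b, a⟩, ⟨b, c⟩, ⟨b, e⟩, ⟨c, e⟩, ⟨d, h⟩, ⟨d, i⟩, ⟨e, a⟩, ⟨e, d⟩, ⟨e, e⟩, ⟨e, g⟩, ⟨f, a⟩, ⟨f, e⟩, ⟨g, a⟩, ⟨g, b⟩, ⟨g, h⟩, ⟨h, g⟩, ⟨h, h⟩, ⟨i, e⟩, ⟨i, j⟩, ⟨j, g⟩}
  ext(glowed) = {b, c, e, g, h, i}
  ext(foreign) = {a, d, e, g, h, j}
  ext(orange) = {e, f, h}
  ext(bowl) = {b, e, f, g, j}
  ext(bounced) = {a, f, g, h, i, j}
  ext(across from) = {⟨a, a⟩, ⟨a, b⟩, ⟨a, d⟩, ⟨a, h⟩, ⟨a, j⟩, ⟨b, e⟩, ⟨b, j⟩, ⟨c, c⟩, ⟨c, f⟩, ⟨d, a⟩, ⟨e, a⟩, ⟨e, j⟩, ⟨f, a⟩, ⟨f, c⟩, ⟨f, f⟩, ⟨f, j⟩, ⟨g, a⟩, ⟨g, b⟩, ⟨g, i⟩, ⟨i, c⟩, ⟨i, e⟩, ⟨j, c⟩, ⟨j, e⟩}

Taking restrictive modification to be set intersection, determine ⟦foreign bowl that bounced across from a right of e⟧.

⟦that bounced⟧ = ⟦bounced⟧ = {a, f, g, h, i, j}
⟦across from a⟧ = {x : ⟨x, a⟩ ∈ ⟦across from⟧} = {a, d, e, f, g}
⟦right of e⟧ = {x : ⟨x, e⟩ ∈ ⟦right of⟧} = {a, b, c, e, f, i}
⟦bowl⟧ = {b, e, f, g, j}
… ∩ ⟦that bounced⟧ = {b, e, f, g, j} ∩ {a, f, g, h, i, j} = {f, g, j}
… ∩ ⟦across from a⟧ = {f, g, j} ∩ {a, d, e, f, g} = {f, g}
… ∩ ⟦right of e⟧ = {f, g} ∩ {a, b, c, e, f, i} = {f}
… ∩ ⟦foreign⟧ = {f} ∩ {a, d, e, g, h, j} = ∅
So ⟦foreign bowl that bounced across from a right of e⟧ = {}.

{}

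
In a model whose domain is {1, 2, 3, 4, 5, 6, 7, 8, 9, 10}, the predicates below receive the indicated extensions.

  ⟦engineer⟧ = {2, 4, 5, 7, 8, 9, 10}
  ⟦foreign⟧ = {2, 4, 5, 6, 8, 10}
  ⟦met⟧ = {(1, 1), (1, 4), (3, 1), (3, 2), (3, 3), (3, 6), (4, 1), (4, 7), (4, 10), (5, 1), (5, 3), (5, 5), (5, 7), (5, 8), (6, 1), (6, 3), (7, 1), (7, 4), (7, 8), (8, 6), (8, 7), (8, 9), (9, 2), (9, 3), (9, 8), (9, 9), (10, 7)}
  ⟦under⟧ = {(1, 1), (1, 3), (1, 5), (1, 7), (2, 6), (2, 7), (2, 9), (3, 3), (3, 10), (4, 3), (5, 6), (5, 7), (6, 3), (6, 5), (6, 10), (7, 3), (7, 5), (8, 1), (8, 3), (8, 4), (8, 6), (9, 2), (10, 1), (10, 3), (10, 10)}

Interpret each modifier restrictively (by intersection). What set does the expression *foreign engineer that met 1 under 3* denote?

⟦that met 1⟧ = {x : ⟨x, 1⟩ ∈ ⟦met⟧} = {1, 3, 4, 5, 6, 7}
⟦under 3⟧ = {x : ⟨x, 3⟩ ∈ ⟦under⟧} = {1, 3, 4, 6, 7, 8, 10}
⟦engineer⟧ = {2, 4, 5, 7, 8, 9, 10}
… ∩ ⟦that met 1⟧ = {2, 4, 5, 7, 8, 9, 10} ∩ {1, 3, 4, 5, 6, 7} = {4, 5, 7}
… ∩ ⟦under 3⟧ = {4, 5, 7} ∩ {1, 3, 4, 6, 7, 8, 10} = {4, 7}
… ∩ ⟦foreign⟧ = {4, 7} ∩ {2, 4, 5, 6, 8, 10} = {4}
So ⟦foreign engineer that met 1 under 3⟧ = {4}.

{4}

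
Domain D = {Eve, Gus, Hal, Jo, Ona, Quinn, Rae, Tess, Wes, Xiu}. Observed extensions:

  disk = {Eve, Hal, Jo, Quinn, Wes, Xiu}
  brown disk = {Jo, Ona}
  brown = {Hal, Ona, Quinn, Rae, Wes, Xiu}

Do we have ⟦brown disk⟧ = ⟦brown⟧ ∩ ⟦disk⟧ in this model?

no

⟦brown⟧ ∩ ⟦disk⟧ = {Hal, Ona, Quinn, Rae, Wes, Xiu} ∩ {Eve, Hal, Jo, Quinn, Wes, Xiu} = {Hal, Quinn, Wes, Xiu}
Observed ⟦brown disk⟧ = {Jo, Ona}.
These differ, so the modifier is not intersective in this model.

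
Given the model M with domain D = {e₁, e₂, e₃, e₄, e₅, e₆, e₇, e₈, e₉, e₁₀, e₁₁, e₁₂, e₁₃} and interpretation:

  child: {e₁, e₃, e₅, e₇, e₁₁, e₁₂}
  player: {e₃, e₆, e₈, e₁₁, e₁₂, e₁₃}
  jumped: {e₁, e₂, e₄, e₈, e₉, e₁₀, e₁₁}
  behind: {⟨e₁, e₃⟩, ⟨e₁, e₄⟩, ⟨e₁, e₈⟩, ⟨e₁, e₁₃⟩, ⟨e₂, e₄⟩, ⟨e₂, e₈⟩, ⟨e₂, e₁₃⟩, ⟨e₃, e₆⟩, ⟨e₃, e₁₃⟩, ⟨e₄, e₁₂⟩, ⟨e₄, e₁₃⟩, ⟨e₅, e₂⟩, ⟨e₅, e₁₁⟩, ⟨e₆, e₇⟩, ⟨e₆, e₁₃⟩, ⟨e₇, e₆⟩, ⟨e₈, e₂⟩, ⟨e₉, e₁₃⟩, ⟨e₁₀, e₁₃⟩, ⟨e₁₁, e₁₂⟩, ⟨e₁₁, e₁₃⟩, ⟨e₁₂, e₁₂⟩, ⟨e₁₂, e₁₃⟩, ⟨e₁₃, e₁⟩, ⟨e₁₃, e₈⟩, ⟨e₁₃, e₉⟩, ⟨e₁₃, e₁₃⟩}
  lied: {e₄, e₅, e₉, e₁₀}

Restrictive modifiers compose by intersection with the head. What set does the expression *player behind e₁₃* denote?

⟦behind e₁₃⟧ = {x : ⟨x, e₁₃⟩ ∈ ⟦behind⟧} = {e₁, e₂, e₃, e₄, e₆, e₉, e₁₀, e₁₁, e₁₂, e₁₃}
⟦player⟧ = {e₃, e₆, e₈, e₁₁, e₁₂, e₁₃}
… ∩ ⟦behind e₁₃⟧ = {e₃, e₆, e₈, e₁₁, e₁₂, e₁₃} ∩ {e₁, e₂, e₃, e₄, e₆, e₉, e₁₀, e₁₁, e₁₂, e₁₃} = {e₃, e₆, e₁₁, e₁₂, e₁₃}
So ⟦player behind e₁₃⟧ = {e₃, e₆, e₁₁, e₁₂, e₁₃}.

{e₃, e₆, e₁₁, e₁₂, e₁₃}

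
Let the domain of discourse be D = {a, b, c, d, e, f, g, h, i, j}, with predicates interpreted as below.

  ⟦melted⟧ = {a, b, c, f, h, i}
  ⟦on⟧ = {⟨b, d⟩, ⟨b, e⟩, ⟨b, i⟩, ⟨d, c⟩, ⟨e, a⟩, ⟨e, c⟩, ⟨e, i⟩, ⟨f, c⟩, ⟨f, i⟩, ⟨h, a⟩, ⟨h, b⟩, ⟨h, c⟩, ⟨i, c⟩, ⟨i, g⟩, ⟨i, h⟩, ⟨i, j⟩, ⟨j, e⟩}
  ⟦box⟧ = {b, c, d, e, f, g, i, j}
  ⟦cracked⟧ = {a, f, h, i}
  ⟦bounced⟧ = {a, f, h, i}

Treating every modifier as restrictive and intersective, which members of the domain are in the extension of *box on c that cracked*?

⟦on c⟧ = {x : ⟨x, c⟩ ∈ ⟦on⟧} = {d, e, f, h, i}
⟦that cracked⟧ = ⟦cracked⟧ = {a, f, h, i}
⟦box⟧ = {b, c, d, e, f, g, i, j}
… ∩ ⟦on c⟧ = {b, c, d, e, f, g, i, j} ∩ {d, e, f, h, i} = {d, e, f, i}
… ∩ ⟦that cracked⟧ = {d, e, f, i} ∩ {a, f, h, i} = {f, i}
So ⟦box on c that cracked⟧ = {f, i}.

{f, i}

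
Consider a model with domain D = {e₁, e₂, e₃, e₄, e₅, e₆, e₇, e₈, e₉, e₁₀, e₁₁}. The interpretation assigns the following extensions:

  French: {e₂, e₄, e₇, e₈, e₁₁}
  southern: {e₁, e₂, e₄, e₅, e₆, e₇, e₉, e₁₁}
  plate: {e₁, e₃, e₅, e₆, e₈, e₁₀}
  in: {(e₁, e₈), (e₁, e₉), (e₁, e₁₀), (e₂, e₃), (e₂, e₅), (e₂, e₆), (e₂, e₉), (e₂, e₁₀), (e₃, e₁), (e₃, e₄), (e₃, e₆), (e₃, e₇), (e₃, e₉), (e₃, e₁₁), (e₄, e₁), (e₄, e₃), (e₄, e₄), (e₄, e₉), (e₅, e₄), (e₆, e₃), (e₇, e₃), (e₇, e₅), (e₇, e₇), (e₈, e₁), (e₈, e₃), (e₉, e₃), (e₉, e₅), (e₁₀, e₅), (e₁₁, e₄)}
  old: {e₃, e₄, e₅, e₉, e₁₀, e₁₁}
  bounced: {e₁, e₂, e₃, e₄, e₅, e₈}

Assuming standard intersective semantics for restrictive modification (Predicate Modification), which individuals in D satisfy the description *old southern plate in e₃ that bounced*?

⟦in e₃⟧ = {x : ⟨x, e₃⟩ ∈ ⟦in⟧} = {e₂, e₄, e₆, e₇, e₈, e₉}
⟦that bounced⟧ = ⟦bounced⟧ = {e₁, e₂, e₃, e₄, e₅, e₈}
⟦plate⟧ = {e₁, e₃, e₅, e₆, e₈, e₁₀}
… ∩ ⟦in e₃⟧ = {e₁, e₃, e₅, e₆, e₈, e₁₀} ∩ {e₂, e₄, e₆, e₇, e₈, e₉} = {e₆, e₈}
… ∩ ⟦that bounced⟧ = {e₆, e₈} ∩ {e₁, e₂, e₃, e₄, e₅, e₈} = {e₈}
… ∩ ⟦old⟧ = {e₈} ∩ {e₃, e₄, e₅, e₉, e₁₀, e₁₁} = ∅
… ∩ ⟦southern⟧ = ∅ ∩ {e₁, e₂, e₄, e₅, e₆, e₇, e₉, e₁₁} = ∅
So ⟦old southern plate in e₃ that bounced⟧ = { }.

{ }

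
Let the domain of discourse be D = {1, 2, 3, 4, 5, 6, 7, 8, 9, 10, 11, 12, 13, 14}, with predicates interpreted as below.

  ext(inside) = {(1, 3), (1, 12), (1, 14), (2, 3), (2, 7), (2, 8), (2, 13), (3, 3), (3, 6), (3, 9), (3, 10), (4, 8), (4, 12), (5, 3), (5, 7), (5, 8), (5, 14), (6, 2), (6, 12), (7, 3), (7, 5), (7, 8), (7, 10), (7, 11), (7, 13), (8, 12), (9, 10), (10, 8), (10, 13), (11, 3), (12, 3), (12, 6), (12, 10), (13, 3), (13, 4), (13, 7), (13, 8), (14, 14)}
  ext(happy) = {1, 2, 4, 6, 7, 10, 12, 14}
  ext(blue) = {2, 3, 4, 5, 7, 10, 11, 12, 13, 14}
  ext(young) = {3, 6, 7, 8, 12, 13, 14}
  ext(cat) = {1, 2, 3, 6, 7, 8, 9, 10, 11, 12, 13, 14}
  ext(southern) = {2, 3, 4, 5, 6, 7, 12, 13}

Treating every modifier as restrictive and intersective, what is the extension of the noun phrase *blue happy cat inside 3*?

{2, 7, 12}

⟦inside 3⟧ = {x : ⟨x, 3⟩ ∈ ⟦inside⟧} = {1, 2, 3, 5, 7, 11, 12, 13}
⟦cat⟧ = {1, 2, 3, 6, 7, 8, 9, 10, 11, 12, 13, 14}
… ∩ ⟦inside 3⟧ = {1, 2, 3, 6, 7, 8, 9, 10, 11, 12, 13, 14} ∩ {1, 2, 3, 5, 7, 11, 12, 13} = {1, 2, 3, 7, 11, 12, 13}
… ∩ ⟦blue⟧ = {1, 2, 3, 7, 11, 12, 13} ∩ {2, 3, 4, 5, 7, 10, 11, 12, 13, 14} = {2, 3, 7, 11, 12, 13}
… ∩ ⟦happy⟧ = {2, 3, 7, 11, 12, 13} ∩ {1, 2, 4, 6, 7, 10, 12, 14} = {2, 7, 12}
So ⟦blue happy cat inside 3⟧ = {2, 7, 12}.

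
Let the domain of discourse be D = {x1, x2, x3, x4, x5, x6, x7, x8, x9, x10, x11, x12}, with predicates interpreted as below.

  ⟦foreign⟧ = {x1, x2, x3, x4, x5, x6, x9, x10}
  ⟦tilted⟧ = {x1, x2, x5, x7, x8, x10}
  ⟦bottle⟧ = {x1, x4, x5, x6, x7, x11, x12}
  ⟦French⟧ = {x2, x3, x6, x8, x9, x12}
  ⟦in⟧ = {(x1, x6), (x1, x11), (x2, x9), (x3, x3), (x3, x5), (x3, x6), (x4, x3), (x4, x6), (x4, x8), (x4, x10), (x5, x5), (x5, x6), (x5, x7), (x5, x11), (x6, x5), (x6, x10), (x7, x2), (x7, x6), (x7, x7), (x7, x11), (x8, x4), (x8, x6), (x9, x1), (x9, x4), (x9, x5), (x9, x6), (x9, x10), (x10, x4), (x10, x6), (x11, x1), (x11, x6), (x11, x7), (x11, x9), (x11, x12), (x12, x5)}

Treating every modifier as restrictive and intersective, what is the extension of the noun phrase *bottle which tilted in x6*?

{x1, x5, x7}

⟦which tilted⟧ = ⟦tilted⟧ = {x1, x2, x5, x7, x8, x10}
⟦in x6⟧ = {x : ⟨x, x6⟩ ∈ ⟦in⟧} = {x1, x3, x4, x5, x7, x8, x9, x10, x11}
⟦bottle⟧ = {x1, x4, x5, x6, x7, x11, x12}
… ∩ ⟦which tilted⟧ = {x1, x4, x5, x6, x7, x11, x12} ∩ {x1, x2, x5, x7, x8, x10} = {x1, x5, x7}
… ∩ ⟦in x6⟧ = {x1, x5, x7} ∩ {x1, x3, x4, x5, x7, x8, x9, x10, x11} = {x1, x5, x7}
So ⟦bottle which tilted in x6⟧ = {x1, x5, x7}.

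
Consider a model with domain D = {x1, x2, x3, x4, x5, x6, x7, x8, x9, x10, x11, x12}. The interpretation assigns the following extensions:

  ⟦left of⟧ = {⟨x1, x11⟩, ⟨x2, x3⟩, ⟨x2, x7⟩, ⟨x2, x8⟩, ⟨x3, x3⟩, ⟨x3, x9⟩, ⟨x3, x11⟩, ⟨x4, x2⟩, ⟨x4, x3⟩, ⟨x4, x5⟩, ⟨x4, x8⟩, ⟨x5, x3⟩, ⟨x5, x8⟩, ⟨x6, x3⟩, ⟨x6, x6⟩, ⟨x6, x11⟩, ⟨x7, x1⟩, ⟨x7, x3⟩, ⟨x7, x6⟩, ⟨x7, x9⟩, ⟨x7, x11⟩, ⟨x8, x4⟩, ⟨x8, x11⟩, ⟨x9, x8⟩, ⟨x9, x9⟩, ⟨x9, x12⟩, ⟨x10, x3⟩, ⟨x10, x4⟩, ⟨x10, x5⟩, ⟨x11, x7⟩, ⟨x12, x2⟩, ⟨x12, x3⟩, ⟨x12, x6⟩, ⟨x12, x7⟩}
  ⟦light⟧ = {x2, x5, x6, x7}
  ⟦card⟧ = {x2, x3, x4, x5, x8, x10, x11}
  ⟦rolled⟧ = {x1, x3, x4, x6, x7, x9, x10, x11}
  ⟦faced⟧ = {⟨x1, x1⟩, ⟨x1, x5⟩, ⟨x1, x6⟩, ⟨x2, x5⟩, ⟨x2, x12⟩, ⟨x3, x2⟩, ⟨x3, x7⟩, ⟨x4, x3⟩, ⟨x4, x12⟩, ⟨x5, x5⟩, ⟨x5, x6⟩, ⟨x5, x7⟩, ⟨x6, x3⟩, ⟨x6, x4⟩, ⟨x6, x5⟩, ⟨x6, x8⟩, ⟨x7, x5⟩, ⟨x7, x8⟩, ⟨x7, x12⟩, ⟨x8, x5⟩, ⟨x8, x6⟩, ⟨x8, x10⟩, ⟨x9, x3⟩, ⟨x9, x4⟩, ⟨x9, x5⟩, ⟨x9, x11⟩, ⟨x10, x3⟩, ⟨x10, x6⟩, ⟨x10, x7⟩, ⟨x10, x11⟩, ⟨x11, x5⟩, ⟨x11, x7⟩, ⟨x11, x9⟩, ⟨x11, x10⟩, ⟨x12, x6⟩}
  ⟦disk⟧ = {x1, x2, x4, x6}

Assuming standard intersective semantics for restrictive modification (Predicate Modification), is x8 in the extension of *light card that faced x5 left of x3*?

no

⟦that faced x5⟧ = {x : ⟨x, x5⟩ ∈ ⟦faced⟧} = {x1, x2, x5, x6, x7, x8, x9, x11}
⟦left of x3⟧ = {x : ⟨x, x3⟩ ∈ ⟦left of⟧} = {x2, x3, x4, x5, x6, x7, x10, x12}
⟦card⟧ = {x2, x3, x4, x5, x8, x10, x11}
… ∩ ⟦that faced x5⟧ = {x2, x3, x4, x5, x8, x10, x11} ∩ {x1, x2, x5, x6, x7, x8, x9, x11} = {x2, x5, x8, x11}
… ∩ ⟦left of x3⟧ = {x2, x5, x8, x11} ∩ {x2, x3, x4, x5, x6, x7, x10, x12} = {x2, x5}
… ∩ ⟦light⟧ = {x2, x5} ∩ {x2, x5, x6, x7} = {x2, x5}
⟦light card that faced x5 left of x3⟧ = {x2, x5}; x8 ∉ this set.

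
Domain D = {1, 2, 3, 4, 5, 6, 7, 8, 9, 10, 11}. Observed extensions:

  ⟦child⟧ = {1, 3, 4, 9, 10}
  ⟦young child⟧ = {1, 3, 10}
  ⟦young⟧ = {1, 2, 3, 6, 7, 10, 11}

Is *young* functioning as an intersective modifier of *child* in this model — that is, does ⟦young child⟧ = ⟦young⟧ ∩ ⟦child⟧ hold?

yes

⟦young⟧ ∩ ⟦child⟧ = {1, 2, 3, 6, 7, 10, 11} ∩ {1, 3, 4, 9, 10} = {1, 3, 10}
Observed ⟦young child⟧ = {1, 3, 10}.
These coincide, so the modifier is intersective here.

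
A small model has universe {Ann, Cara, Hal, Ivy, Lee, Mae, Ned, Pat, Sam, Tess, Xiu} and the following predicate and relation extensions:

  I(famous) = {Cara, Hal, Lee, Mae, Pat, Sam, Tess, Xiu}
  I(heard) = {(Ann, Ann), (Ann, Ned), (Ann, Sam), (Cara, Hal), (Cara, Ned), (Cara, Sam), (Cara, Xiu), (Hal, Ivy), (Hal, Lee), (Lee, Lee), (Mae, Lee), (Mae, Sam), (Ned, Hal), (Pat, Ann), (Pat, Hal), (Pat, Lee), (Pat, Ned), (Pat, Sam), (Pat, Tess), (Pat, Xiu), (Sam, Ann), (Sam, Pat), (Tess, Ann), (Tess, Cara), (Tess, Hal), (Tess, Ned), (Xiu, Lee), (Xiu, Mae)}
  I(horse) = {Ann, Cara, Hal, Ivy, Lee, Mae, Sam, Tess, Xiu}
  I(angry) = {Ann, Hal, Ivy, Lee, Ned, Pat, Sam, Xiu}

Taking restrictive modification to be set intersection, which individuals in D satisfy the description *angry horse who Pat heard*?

{Ann, Hal, Lee, Sam, Xiu}

⟦who Pat heard⟧ = {x : ⟨Pat, x⟩ ∈ ⟦heard⟧} = {Ann, Hal, Lee, Ned, Sam, Tess, Xiu}
⟦horse⟧ = {Ann, Cara, Hal, Ivy, Lee, Mae, Sam, Tess, Xiu}
… ∩ ⟦who Pat heard⟧ = {Ann, Cara, Hal, Ivy, Lee, Mae, Sam, Tess, Xiu} ∩ {Ann, Hal, Lee, Ned, Sam, Tess, Xiu} = {Ann, Hal, Lee, Sam, Tess, Xiu}
… ∩ ⟦angry⟧ = {Ann, Hal, Lee, Sam, Tess, Xiu} ∩ {Ann, Hal, Ivy, Lee, Ned, Pat, Sam, Xiu} = {Ann, Hal, Lee, Sam, Xiu}
So ⟦angry horse who Pat heard⟧ = {Ann, Hal, Lee, Sam, Xiu}.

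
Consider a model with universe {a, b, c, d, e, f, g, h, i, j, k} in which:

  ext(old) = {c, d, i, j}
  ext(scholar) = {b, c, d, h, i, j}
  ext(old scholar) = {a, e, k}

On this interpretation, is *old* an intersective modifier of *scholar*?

⟦old⟧ ∩ ⟦scholar⟧ = {c, d, i, j} ∩ {b, c, d, h, i, j} = {c, d, i, j}
Observed ⟦old scholar⟧ = {a, e, k}.
These differ, so the modifier is not intersective in this model.

no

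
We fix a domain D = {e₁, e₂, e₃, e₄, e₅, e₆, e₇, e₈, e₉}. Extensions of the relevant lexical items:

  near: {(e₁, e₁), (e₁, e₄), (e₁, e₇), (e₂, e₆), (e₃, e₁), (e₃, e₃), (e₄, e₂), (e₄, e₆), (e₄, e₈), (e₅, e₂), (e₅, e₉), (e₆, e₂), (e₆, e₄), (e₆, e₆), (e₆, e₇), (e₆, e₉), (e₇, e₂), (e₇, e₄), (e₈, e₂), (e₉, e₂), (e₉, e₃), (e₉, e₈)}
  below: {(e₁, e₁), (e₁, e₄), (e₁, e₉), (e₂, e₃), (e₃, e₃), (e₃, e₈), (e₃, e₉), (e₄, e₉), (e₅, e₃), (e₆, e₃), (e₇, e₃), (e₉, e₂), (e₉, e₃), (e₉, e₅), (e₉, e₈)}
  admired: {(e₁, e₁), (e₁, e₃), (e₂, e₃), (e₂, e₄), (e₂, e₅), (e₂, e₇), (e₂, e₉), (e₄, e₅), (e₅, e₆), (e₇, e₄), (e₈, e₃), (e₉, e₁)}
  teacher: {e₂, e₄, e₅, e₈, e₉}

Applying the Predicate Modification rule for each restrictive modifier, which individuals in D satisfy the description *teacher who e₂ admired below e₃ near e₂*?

⟦who e₂ admired⟧ = {x : ⟨e₂, x⟩ ∈ ⟦admired⟧} = {e₃, e₄, e₅, e₇, e₉}
⟦below e₃⟧ = {x : ⟨x, e₃⟩ ∈ ⟦below⟧} = {e₂, e₃, e₅, e₆, e₇, e₉}
⟦near e₂⟧ = {x : ⟨x, e₂⟩ ∈ ⟦near⟧} = {e₄, e₅, e₆, e₇, e₈, e₉}
⟦teacher⟧ = {e₂, e₄, e₅, e₈, e₉}
… ∩ ⟦who e₂ admired⟧ = {e₂, e₄, e₅, e₈, e₉} ∩ {e₃, e₄, e₅, e₇, e₉} = {e₄, e₅, e₉}
… ∩ ⟦below e₃⟧ = {e₄, e₅, e₉} ∩ {e₂, e₃, e₅, e₆, e₇, e₉} = {e₅, e₉}
… ∩ ⟦near e₂⟧ = {e₅, e₉} ∩ {e₄, e₅, e₆, e₇, e₈, e₉} = {e₅, e₉}
So ⟦teacher who e₂ admired below e₃ near e₂⟧ = {e₅, e₉}.

{e₅, e₉}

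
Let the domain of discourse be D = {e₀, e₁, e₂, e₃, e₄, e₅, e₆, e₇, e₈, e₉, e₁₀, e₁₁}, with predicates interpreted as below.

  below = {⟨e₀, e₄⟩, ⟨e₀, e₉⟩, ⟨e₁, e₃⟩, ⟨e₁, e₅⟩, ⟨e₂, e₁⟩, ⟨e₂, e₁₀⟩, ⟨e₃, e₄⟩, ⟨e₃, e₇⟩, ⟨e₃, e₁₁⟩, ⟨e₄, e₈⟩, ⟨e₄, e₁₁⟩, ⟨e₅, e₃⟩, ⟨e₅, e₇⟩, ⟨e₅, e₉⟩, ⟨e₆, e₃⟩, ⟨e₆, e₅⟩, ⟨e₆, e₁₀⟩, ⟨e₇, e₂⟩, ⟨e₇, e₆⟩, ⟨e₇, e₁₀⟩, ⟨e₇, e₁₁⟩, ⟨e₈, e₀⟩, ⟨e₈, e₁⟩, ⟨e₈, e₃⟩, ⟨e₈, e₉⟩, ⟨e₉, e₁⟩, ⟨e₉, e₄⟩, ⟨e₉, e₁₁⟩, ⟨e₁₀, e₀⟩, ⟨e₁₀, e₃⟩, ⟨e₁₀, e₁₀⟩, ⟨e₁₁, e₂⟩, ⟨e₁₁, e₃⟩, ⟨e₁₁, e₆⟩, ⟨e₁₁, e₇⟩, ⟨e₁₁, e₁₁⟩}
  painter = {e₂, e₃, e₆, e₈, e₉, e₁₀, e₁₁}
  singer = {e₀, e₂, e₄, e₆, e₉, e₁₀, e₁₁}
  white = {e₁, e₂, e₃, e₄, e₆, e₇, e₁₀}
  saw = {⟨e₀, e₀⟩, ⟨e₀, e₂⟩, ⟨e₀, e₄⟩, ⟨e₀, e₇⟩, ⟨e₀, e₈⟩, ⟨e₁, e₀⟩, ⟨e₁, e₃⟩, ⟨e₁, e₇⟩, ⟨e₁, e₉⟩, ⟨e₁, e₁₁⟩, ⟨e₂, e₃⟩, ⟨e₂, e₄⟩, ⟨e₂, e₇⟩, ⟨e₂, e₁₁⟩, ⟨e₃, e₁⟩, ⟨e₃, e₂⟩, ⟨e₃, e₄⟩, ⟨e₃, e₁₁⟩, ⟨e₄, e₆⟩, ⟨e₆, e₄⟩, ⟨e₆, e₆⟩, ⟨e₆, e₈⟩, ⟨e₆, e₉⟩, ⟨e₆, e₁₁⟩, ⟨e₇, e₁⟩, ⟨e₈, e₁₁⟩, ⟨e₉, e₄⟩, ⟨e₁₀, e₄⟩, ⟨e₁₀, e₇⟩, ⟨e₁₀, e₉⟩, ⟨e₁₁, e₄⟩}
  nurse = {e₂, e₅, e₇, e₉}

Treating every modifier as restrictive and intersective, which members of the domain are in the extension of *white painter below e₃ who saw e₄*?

{e₆, e₁₀}

⟦below e₃⟧ = {x : ⟨x, e₃⟩ ∈ ⟦below⟧} = {e₁, e₅, e₆, e₈, e₁₀, e₁₁}
⟦who saw e₄⟧ = {x : ⟨x, e₄⟩ ∈ ⟦saw⟧} = {e₀, e₂, e₃, e₆, e₉, e₁₀, e₁₁}
⟦painter⟧ = {e₂, e₃, e₆, e₈, e₉, e₁₀, e₁₁}
… ∩ ⟦below e₃⟧ = {e₂, e₃, e₆, e₈, e₉, e₁₀, e₁₁} ∩ {e₁, e₅, e₆, e₈, e₁₀, e₁₁} = {e₆, e₈, e₁₀, e₁₁}
… ∩ ⟦who saw e₄⟧ = {e₆, e₈, e₁₀, e₁₁} ∩ {e₀, e₂, e₃, e₆, e₉, e₁₀, e₁₁} = {e₆, e₁₀, e₁₁}
… ∩ ⟦white⟧ = {e₆, e₁₀, e₁₁} ∩ {e₁, e₂, e₃, e₄, e₆, e₇, e₁₀} = {e₆, e₁₀}
So ⟦white painter below e₃ who saw e₄⟧ = {e₆, e₁₀}.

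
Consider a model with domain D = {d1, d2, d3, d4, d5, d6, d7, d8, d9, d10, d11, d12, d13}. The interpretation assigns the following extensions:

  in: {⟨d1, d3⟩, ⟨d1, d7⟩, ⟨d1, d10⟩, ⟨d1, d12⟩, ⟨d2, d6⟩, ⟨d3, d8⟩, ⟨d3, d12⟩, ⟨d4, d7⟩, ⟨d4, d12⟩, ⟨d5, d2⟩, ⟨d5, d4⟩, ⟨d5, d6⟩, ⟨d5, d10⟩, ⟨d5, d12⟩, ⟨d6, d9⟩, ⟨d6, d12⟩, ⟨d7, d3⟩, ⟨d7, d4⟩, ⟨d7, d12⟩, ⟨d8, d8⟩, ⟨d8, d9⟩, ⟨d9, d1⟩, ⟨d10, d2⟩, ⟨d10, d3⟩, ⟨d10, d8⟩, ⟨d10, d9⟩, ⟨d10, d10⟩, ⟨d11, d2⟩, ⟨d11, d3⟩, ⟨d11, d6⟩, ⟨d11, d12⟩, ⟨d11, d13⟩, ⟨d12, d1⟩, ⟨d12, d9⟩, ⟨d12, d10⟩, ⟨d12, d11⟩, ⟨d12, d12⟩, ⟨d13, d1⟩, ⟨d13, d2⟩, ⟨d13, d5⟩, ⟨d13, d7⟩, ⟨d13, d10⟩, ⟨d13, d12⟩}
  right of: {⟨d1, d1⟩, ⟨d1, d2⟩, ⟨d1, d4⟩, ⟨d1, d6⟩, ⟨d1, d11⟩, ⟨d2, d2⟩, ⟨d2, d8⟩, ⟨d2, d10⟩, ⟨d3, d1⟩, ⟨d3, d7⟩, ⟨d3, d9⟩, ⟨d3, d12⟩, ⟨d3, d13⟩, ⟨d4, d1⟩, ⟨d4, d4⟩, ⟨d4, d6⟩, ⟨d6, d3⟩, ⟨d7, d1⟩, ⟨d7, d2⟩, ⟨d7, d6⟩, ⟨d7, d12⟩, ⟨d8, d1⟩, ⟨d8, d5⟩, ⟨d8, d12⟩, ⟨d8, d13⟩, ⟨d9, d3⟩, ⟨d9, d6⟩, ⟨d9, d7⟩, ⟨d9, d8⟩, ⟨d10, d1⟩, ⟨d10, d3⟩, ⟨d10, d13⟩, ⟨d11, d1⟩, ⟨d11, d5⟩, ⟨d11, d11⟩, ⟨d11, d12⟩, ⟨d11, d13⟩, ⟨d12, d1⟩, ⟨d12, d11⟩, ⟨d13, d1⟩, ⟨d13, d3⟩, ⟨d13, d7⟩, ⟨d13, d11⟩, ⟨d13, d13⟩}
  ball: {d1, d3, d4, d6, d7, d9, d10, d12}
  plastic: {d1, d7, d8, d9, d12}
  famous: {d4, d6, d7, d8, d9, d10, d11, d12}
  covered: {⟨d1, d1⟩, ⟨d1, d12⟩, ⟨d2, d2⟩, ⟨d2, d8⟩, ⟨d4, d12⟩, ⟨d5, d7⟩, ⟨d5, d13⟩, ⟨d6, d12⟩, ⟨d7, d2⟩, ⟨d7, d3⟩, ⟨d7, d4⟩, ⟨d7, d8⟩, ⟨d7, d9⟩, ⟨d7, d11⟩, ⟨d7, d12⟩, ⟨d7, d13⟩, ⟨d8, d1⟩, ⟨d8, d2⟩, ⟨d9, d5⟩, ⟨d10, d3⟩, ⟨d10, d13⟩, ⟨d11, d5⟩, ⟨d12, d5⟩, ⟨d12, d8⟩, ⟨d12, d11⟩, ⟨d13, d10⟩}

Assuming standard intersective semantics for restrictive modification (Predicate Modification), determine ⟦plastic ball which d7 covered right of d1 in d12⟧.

{d12}

⟦which d7 covered⟧ = {x : ⟨d7, x⟩ ∈ ⟦covered⟧} = {d2, d3, d4, d8, d9, d11, d12, d13}
⟦right of d1⟧ = {x : ⟨x, d1⟩ ∈ ⟦right of⟧} = {d1, d3, d4, d7, d8, d10, d11, d12, d13}
⟦in d12⟧ = {x : ⟨x, d12⟩ ∈ ⟦in⟧} = {d1, d3, d4, d5, d6, d7, d11, d12, d13}
⟦ball⟧ = {d1, d3, d4, d6, d7, d9, d10, d12}
… ∩ ⟦which d7 covered⟧ = {d1, d3, d4, d6, d7, d9, d10, d12} ∩ {d2, d3, d4, d8, d9, d11, d12, d13} = {d3, d4, d9, d12}
… ∩ ⟦right of d1⟧ = {d3, d4, d9, d12} ∩ {d1, d3, d4, d7, d8, d10, d11, d12, d13} = {d3, d4, d12}
… ∩ ⟦in d12⟧ = {d3, d4, d12} ∩ {d1, d3, d4, d5, d6, d7, d11, d12, d13} = {d3, d4, d12}
… ∩ ⟦plastic⟧ = {d3, d4, d12} ∩ {d1, d7, d8, d9, d12} = {d12}
So ⟦plastic ball which d7 covered right of d1 in d12⟧ = {d12}.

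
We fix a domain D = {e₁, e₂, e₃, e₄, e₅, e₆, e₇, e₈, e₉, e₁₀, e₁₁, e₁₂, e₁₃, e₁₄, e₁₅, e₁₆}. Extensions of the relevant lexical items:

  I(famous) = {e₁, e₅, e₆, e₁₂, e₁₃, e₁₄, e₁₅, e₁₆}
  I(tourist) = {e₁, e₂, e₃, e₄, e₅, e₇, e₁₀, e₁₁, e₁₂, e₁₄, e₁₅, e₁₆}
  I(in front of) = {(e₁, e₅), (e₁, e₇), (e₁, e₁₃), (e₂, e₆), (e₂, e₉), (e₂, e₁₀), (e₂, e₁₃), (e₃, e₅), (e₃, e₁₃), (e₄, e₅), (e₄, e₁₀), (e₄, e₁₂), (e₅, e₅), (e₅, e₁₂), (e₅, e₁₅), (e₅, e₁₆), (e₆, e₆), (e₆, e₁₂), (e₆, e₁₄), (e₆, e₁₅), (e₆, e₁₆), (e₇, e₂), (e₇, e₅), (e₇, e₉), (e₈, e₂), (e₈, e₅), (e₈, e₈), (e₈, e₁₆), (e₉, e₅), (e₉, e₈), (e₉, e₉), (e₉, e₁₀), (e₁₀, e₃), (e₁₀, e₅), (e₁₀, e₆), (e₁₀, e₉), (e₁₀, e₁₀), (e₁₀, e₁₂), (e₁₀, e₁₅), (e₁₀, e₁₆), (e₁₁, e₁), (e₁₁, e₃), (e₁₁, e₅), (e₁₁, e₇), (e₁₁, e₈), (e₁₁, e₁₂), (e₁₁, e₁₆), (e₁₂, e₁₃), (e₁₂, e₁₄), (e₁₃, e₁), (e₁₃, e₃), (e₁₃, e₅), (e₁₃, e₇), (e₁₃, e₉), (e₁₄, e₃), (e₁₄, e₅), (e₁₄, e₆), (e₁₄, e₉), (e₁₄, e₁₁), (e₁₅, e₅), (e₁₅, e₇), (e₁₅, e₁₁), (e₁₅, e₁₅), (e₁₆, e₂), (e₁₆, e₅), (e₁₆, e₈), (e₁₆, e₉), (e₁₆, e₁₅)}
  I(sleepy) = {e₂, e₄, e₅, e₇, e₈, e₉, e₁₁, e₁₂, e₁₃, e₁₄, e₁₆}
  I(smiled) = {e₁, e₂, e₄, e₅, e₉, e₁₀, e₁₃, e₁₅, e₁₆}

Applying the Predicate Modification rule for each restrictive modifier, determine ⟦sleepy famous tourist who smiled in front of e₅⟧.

⟦who smiled⟧ = ⟦smiled⟧ = {e₁, e₂, e₄, e₅, e₉, e₁₀, e₁₃, e₁₅, e₁₆}
⟦in front of e₅⟧ = {x : ⟨x, e₅⟩ ∈ ⟦in front of⟧} = {e₁, e₃, e₄, e₅, e₇, e₈, e₉, e₁₀, e₁₁, e₁₃, e₁₄, e₁₅, e₁₆}
⟦tourist⟧ = {e₁, e₂, e₃, e₄, e₅, e₇, e₁₀, e₁₁, e₁₂, e₁₄, e₁₅, e₁₆}
… ∩ ⟦who smiled⟧ = {e₁, e₂, e₃, e₄, e₅, e₇, e₁₀, e₁₁, e₁₂, e₁₄, e₁₅, e₁₆} ∩ {e₁, e₂, e₄, e₅, e₉, e₁₀, e₁₃, e₁₅, e₁₆} = {e₁, e₂, e₄, e₅, e₁₀, e₁₅, e₁₆}
… ∩ ⟦in front of e₅⟧ = {e₁, e₂, e₄, e₅, e₁₀, e₁₅, e₁₆} ∩ {e₁, e₃, e₄, e₅, e₇, e₈, e₉, e₁₀, e₁₁, e₁₃, e₁₄, e₁₅, e₁₆} = {e₁, e₄, e₅, e₁₀, e₁₅, e₁₆}
… ∩ ⟦sleepy⟧ = {e₁, e₄, e₅, e₁₀, e₁₅, e₁₆} ∩ {e₂, e₄, e₅, e₇, e₈, e₉, e₁₁, e₁₂, e₁₃, e₁₄, e₁₆} = {e₄, e₅, e₁₆}
… ∩ ⟦famous⟧ = {e₄, e₅, e₁₆} ∩ {e₁, e₅, e₆, e₁₂, e₁₃, e₁₄, e₁₅, e₁₆} = {e₅, e₁₆}
So ⟦sleepy famous tourist who smiled in front of e₅⟧ = {e₅, e₁₆}.

{e₅, e₁₆}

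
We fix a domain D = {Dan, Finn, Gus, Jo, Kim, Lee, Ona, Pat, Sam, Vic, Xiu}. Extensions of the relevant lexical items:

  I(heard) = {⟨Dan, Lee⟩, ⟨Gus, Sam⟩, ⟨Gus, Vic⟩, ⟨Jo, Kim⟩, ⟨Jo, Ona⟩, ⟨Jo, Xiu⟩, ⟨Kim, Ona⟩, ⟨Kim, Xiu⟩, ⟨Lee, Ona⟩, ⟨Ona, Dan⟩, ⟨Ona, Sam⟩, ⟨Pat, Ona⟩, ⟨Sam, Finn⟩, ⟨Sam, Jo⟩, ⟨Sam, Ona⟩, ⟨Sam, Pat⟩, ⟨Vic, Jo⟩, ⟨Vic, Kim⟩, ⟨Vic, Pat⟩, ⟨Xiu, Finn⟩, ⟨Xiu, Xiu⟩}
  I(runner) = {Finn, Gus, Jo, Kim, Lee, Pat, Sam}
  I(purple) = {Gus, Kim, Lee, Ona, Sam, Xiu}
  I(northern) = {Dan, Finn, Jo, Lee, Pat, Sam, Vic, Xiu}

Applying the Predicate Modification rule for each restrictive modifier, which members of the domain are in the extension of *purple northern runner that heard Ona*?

{Lee, Sam}

⟦that heard Ona⟧ = {x : ⟨x, Ona⟩ ∈ ⟦heard⟧} = {Jo, Kim, Lee, Pat, Sam}
⟦runner⟧ = {Finn, Gus, Jo, Kim, Lee, Pat, Sam}
… ∩ ⟦that heard Ona⟧ = {Finn, Gus, Jo, Kim, Lee, Pat, Sam} ∩ {Jo, Kim, Lee, Pat, Sam} = {Jo, Kim, Lee, Pat, Sam}
… ∩ ⟦purple⟧ = {Jo, Kim, Lee, Pat, Sam} ∩ {Gus, Kim, Lee, Ona, Sam, Xiu} = {Kim, Lee, Sam}
… ∩ ⟦northern⟧ = {Kim, Lee, Sam} ∩ {Dan, Finn, Jo, Lee, Pat, Sam, Vic, Xiu} = {Lee, Sam}
So ⟦purple northern runner that heard Ona⟧ = {Lee, Sam}.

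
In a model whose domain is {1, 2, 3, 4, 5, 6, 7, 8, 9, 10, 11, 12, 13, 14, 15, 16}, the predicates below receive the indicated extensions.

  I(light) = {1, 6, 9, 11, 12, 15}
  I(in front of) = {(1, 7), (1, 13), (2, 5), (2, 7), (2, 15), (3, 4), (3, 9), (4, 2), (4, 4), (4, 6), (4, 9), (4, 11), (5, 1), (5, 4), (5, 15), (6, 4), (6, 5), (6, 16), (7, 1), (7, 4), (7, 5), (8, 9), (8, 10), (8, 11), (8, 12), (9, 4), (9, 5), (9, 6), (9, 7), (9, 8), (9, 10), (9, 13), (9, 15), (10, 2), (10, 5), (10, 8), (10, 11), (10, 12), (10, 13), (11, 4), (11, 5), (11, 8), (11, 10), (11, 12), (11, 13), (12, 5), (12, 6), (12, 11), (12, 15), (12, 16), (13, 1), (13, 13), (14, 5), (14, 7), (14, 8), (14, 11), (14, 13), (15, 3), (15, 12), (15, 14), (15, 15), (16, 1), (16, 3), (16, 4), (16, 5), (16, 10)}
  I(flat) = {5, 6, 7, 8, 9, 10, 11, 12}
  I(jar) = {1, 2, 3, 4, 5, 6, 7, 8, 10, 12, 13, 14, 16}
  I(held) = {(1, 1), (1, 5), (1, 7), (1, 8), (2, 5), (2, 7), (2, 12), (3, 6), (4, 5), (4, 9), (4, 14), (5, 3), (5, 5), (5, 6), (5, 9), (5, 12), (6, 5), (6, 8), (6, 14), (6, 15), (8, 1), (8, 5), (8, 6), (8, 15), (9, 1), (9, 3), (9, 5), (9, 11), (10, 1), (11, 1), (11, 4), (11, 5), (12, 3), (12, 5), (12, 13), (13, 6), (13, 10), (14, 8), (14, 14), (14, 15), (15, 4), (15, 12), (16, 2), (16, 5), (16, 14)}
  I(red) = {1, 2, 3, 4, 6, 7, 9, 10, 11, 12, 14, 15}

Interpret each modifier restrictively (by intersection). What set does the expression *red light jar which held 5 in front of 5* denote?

⟦which held 5⟧ = {x : ⟨x, 5⟩ ∈ ⟦held⟧} = {1, 2, 4, 5, 6, 8, 9, 11, 12, 16}
⟦in front of 5⟧ = {x : ⟨x, 5⟩ ∈ ⟦in front of⟧} = {2, 6, 7, 9, 10, 11, 12, 14, 16}
⟦jar⟧ = {1, 2, 3, 4, 5, 6, 7, 8, 10, 12, 13, 14, 16}
… ∩ ⟦which held 5⟧ = {1, 2, 3, 4, 5, 6, 7, 8, 10, 12, 13, 14, 16} ∩ {1, 2, 4, 5, 6, 8, 9, 11, 12, 16} = {1, 2, 4, 5, 6, 8, 12, 16}
… ∩ ⟦in front of 5⟧ = {1, 2, 4, 5, 6, 8, 12, 16} ∩ {2, 6, 7, 9, 10, 11, 12, 14, 16} = {2, 6, 12, 16}
… ∩ ⟦red⟧ = {2, 6, 12, 16} ∩ {1, 2, 3, 4, 6, 7, 9, 10, 11, 12, 14, 15} = {2, 6, 12}
… ∩ ⟦light⟧ = {2, 6, 12} ∩ {1, 6, 9, 11, 12, 15} = {6, 12}
So ⟦red light jar which held 5 in front of 5⟧ = {6, 12}.

{6, 12}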